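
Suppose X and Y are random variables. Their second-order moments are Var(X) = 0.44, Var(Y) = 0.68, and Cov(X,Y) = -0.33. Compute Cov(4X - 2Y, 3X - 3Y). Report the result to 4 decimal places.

15.3000

Cov(4X - 2Y, 3X - 3Y) = (4)(3)Var(X) + (-2)(-3)Var(Y) + [(4)(-3) + (-2)(3)]Cov(X,Y)
= 12·0.44 + 6·0.68 + -18·-0.33 = 15.3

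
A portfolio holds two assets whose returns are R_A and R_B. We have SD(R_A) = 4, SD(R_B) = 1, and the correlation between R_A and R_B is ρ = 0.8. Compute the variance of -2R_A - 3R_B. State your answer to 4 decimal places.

111.4000

V(R_A) = (4)² = 16;  V(R_B) = (1)² = 1
cov(R_A,R_B) = ρ·SD(R_A)·SD(R_B) = 0.8·4·1 = 3.2
V(-2R_A - 3R_B) = (-2)²·V(R_A) + (-3)²·V(R_B) + 2·(-2)·(-3)·cov(R_A,R_B)
= 4·16 + 9·1 + 12·3.2 = 111.4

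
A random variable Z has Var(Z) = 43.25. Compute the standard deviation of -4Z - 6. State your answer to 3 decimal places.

Var(-4Z - 6) = (-4)²·43.25 = 692
σ(-4Z - 6) = √692 ≈ 26.306

26.306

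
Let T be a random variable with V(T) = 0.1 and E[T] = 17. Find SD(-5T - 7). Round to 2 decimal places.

V(-5T - 7) = (-5)²·0.1 = 2.5
SD(-5T - 7) = √2.5 ≈ 1.58

1.58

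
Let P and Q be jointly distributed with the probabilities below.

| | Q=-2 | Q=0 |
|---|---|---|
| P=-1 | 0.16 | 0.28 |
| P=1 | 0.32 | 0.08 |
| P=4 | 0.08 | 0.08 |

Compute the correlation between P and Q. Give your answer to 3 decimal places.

E[P] = 0.6,  E[Q] = -1.12
E[PQ] = -0.96
Cov(P,Q) = E[PQ] − E[P]E[Q] = -0.96 − (0.6)(-1.12) = -0.288
V(P) = 3.04,  V(Q) = 0.9856
ρ = -0.288 / √(3.04·0.9856) ≈ -0.166

-0.166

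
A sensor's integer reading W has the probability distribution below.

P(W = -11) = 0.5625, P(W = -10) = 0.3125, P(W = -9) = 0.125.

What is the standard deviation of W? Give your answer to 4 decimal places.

E[W] = (-11)(0.5625) + (-10)(0.3125) + (-9)(0.125) = -10.4375
E[W²] = (-11)²(0.5625) + (-10)²(0.3125) + (-9)²(0.125) = 109.4375
var(W) = E[W²] − (E[W])² = 109.4375 − (-10.4375)² = 0.49609375
sd(W) = √0.49609375 ≈ 0.7043

0.7043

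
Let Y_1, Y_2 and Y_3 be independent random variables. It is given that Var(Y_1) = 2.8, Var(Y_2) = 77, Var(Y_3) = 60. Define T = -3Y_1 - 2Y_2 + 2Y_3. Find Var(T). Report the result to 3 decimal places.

573.200

By independence, Var(T) = (-3)²Var(Y_1) + (-2)²Var(Y_2) + (2)²Var(Y_3)
= (-3)²·2.8 + (-2)²·77 + (2)²·60 = 573.2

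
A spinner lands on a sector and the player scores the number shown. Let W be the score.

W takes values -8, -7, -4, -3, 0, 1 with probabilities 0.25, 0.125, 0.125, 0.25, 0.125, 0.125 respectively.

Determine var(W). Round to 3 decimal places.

10.500

E[W] = (-8)(0.25) + (-7)(0.125) + (-4)(0.125) + (-3)(0.25) + (0)(0.125) + (1)(0.125) = -4
E[W²] = (-8)²(0.25) + (-7)²(0.125) + (-4)²(0.125) + (-3)²(0.25) + (0)²(0.125) + (1)²(0.125) = 26.5
var(W) = E[W²] − (E[W])² = 26.5 − (-4)² = 10.5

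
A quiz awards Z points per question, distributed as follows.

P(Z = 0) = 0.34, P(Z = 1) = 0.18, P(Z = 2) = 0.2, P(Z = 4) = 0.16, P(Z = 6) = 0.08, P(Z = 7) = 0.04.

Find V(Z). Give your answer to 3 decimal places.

4.460

E[Z] = (0)(0.34) + (1)(0.18) + (2)(0.2) + (4)(0.16) + (6)(0.08) + (7)(0.04) = 1.98
E[Z²] = (0)²(0.34) + (1)²(0.18) + (2)²(0.2) + (4)²(0.16) + (6)²(0.08) + (7)²(0.04) = 8.38
V(Z) = E[Z²] − (E[Z])² = 8.38 − (1.98)² = 4.4596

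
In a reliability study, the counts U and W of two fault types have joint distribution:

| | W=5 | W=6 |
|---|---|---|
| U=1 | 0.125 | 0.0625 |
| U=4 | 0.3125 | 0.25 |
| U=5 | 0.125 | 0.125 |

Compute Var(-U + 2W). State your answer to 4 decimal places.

2.5273

E[U] = 3.6875,  E[W] = 5.4375,  E[UW] = 20.125
Var(U) = 15.4375 − (3.6875)² = 1.83984375;  Var(W) = 29.8125 − (5.4375)² = 0.24609375
Cov(U,W) = 20.125 − (3.6875)(5.4375) = 0.07421875
Var(-U + 2W) = (-1)²·1.83984375 + (2)²·0.24609375 + 2·(-1)·(2)·0.07421875 = 2.52734375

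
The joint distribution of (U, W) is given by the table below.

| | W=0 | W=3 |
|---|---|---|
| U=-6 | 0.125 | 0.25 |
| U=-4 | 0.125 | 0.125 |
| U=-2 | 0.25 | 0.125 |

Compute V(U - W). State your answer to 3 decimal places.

E[U] = -4,  E[W] = 1.5,  E[UW] = -6.75
V(U) = 19 − (-4)² = 3;  V(W) = 4.5 − (1.5)² = 2.25
Cov(U,W) = -6.75 − (-4)(1.5) = -0.75
V(U - W) = (1)²·3 + (-1)²·2.25 + 2·(1)·(-1)·-0.75 = 6.75

6.750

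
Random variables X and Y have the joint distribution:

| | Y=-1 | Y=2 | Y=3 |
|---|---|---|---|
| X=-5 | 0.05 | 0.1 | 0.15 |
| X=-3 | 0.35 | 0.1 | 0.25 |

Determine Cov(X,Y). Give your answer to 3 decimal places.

E[X] = -3.6,  E[Y] = 1.2
E[XY] = -4.8
Cov(X,Y) = E[XY] − E[X]E[Y] = -4.8 − (-3.6)(1.2) = -0.48

-0.480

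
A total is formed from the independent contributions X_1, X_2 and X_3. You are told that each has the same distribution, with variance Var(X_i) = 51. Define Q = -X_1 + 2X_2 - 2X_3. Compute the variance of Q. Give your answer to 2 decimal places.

459.00

By independence, Var(Q) = (-1)²Var(X_1) + (2)²Var(X_2) + (-2)²Var(X_3)
= (-1)²·51 + (2)²·51 + (-2)²·51 = 459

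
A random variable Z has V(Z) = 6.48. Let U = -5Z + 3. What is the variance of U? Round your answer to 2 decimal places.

V(-5Z + 3) = (-5)²·V(Z) = 25·6.48 = 162

162.00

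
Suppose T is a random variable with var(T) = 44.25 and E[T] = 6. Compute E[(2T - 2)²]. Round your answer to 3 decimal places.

E[2T - 2] = 2·6 − 2 = 10
var(2T - 2) = (2)²·44.25 = 177
E[(2T - 2)²] = var((2T - 2)) + (E[(2T - 2)])² = 177 + (10)² = 277

277.000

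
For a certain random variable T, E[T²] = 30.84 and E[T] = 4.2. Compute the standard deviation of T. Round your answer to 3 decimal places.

3.633

var(T) = 30.84 − (4.2)² = 13.2
sd(T) = √13.2 ≈ 3.633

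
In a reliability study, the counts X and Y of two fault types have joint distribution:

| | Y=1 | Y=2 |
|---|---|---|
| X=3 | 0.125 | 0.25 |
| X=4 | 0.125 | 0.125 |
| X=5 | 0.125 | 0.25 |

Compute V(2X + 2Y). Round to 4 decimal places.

E[X] = 4,  E[Y] = 1.625,  E[XY] = 6.5
V(X) = 16.75 − (4)² = 0.75;  V(Y) = 2.875 − (1.625)² = 0.234375
cov(X,Y) = 6.5 − (4)(1.625) = 0
V(2X + 2Y) = (2)²·0.75 + (2)²·0.234375 + 2·(2)·(2)·0 = 3.9375

3.9375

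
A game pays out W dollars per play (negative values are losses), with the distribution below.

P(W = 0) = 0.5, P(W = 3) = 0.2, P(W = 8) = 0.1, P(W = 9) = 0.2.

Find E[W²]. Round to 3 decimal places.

24.400

E[W²] = (0)²(0.5) + (3)²(0.2) + (8)²(0.1) + (9)²(0.2) = 24.4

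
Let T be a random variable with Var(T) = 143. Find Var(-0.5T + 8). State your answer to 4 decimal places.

Var(-0.5T + 8) = (-0.5)²·Var(T) = 0.25·143 = 35.75

35.7500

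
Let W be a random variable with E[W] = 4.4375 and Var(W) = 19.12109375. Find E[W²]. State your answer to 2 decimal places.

E[W²] = Var(W) + (E[W])² = 19.12109375 + (4.4375)² = 38.8125

38.81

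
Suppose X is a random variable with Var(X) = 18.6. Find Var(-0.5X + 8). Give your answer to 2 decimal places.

Var(-0.5X + 8) = (-0.5)²·Var(X) = 0.25·18.6 = 4.65

4.65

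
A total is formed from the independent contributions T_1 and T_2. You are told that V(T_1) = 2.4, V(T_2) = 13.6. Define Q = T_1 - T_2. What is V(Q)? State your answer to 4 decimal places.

By independence, V(Q) = (1)²V(T_1) + (-1)²V(T_2)
= (1)²·2.4 + (-1)²·13.6 = 16

16.0000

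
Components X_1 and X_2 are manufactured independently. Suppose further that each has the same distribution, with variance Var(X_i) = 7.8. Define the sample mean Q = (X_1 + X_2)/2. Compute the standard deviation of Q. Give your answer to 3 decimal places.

1.975

By independence, Var(Q) = (0.5)²Var(X_1) + (0.5)²Var(X_2)
= (0.5)²·7.8 + (0.5)²·7.8 = 3.9
σ(Q) = √3.9 ≈ 1.975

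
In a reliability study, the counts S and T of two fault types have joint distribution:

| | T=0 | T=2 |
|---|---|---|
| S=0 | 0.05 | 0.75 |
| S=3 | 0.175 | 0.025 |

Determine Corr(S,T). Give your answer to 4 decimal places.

-0.7783

E[S] = 0.6,  E[T] = 1.55
E[ST] = 0.15
Cov(S,T) = E[ST] − E[S]E[T] = 0.15 − (0.6)(1.55) = -0.78
Var(S) = 1.44,  Var(T) = 0.6975
ρ = -0.78 / √(1.44·0.6975) ≈ -0.7783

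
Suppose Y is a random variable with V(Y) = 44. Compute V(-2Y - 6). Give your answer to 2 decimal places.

V(-2Y - 6) = (-2)²·V(Y) = 4·44 = 176

176.00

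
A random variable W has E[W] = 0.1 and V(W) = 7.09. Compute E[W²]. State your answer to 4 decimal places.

E[W²] = V(W) + (E[W])² = 7.09 + (0.1)² = 7.1

7.1000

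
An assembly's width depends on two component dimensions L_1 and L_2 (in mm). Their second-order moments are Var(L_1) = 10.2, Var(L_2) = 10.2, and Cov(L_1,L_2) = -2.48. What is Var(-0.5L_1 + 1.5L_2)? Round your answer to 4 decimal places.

29.2200

Var(-0.5L_1 + 1.5L_2) = (-0.5)²·Var(L_1) + (1.5)²·Var(L_2) + 2·(-0.5)·(1.5)·Cov(L_1,L_2)
= 0.25·10.2 + 2.25·10.2 + -1.5·-2.48 = 29.22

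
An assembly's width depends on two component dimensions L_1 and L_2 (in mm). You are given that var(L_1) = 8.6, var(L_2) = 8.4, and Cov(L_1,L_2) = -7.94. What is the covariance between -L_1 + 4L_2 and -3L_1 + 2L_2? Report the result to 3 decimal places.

Cov(-L_1 + 4L_2, -3L_1 + 2L_2) = (-1)(-3)var(L_1) + (4)(2)var(L_2) + [(-1)(2) + (4)(-3)]Cov(L_1,L_2)
= 3·8.6 + 8·8.4 + -14·-7.94 = 204.16

204.160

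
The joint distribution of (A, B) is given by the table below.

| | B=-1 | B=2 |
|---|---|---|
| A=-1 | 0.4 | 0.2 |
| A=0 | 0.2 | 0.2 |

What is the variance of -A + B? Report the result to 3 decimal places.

E[A] = -0.6,  E[B] = 0.2,  E[AB] = 0
V(A) = 0.6 − (-0.6)² = 0.24;  V(B) = 2.2 − (0.2)² = 2.16
Cov(A,B) = 0 − (-0.6)(0.2) = 0.12
V(-A + B) = (-1)²·0.24 + (1)²·2.16 + 2·(-1)·(1)·0.12 = 2.16

2.160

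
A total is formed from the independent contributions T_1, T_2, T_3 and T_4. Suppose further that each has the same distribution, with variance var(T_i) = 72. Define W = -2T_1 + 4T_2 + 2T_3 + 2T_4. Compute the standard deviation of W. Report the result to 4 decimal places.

By independence, var(W) = (-2)²var(T_1) + (4)²var(T_2) + (2)²var(T_3) + (2)²var(T_4)
= (-2)²·72 + (4)²·72 + (2)²·72 + (2)²·72 = 2016
SD(W) = √2016 ≈ 44.8999

44.8999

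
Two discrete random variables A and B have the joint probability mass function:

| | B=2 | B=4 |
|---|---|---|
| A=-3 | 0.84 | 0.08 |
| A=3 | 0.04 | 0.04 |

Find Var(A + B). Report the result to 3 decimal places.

3.802

E[A] = -2.52,  E[B] = 2.24,  E[AB] = -5.28
Var(A) = 9 − (-2.52)² = 2.6496;  Var(B) = 5.44 − (2.24)² = 0.4224
cov(A,B) = -5.28 − (-2.52)(2.24) = 0.3648
Var(A + B) = (1)²·2.6496 + (1)²·0.4224 + 2·(1)·(1)·0.3648 = 3.8016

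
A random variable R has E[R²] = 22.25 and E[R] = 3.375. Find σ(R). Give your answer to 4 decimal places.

V(R) = 22.25 − (3.375)² = 10.859375
σ(R) = √10.859375 ≈ 3.2954

3.2954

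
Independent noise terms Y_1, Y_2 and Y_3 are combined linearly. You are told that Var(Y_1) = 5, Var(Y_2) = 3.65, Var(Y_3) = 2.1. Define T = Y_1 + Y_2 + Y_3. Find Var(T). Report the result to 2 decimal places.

10.75

By independence, Var(T) = (1)²Var(Y_1) + (1)²Var(Y_2) + (1)²Var(Y_3)
= (1)²·5 + (1)²·3.65 + (1)²·2.1 = 10.75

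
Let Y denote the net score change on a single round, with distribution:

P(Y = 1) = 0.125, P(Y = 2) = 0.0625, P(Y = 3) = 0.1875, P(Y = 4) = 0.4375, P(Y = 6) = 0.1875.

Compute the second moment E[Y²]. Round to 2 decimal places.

15.81

E[Y²] = (1)²(0.125) + (2)²(0.0625) + (3)²(0.1875) + (4)²(0.4375) + (6)²(0.1875) = 15.8125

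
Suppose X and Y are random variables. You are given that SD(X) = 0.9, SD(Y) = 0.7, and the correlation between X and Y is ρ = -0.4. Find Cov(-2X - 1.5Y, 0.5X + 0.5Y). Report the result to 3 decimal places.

-0.737

var(X) = (0.9)² = 0.81;  var(Y) = (0.7)² = 0.49
Cov(X,Y) = ρ·SD(X)·SD(Y) = -0.4·0.9·0.7 = -0.252
Cov(-2X - 1.5Y, 0.5X + 0.5Y) = (-2)(0.5)var(X) + (-1.5)(0.5)var(Y) + [(-2)(0.5) + (-1.5)(0.5)]Cov(X,Y)
= -1·0.81 + -0.75·0.49 + -1.75·-0.252 = -0.7365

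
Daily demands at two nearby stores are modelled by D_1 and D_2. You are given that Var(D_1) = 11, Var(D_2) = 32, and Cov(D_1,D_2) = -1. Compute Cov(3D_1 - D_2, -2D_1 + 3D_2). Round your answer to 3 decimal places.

Cov(3D_1 - D_2, -2D_1 + 3D_2) = (3)(-2)Var(D_1) + (-1)(3)Var(D_2) + [(3)(3) + (-1)(-2)]Cov(D_1,D_2)
= -6·11 + -3·32 + 11·-1 = -173

-173.000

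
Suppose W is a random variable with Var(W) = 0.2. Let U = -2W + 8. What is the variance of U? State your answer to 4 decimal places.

Var(-2W + 8) = (-2)²·Var(W) = 4·0.2 = 0.8

0.8000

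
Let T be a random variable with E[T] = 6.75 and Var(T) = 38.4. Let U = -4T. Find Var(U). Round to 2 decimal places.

614.40

Var(-4T) = (-4)²·Var(T) = 16·38.4 = 614.4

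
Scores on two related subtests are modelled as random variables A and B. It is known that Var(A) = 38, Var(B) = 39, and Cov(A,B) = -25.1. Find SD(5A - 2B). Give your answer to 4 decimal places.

40.0999

Var(5A - 2B) = (5)²·Var(A) + (-2)²·Var(B) + 2·(5)·(-2)·Cov(A,B)
= 25·38 + 4·39 + -20·-25.1 = 1608
SD(5A - 2B) = √1608 ≈ 40.0999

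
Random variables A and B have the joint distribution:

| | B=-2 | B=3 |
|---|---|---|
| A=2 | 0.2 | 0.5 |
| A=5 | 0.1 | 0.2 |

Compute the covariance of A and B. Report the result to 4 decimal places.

-0.1500

E[A] = 2.9,  E[B] = 1.5
E[AB] = 4.2
Cov(A,B) = E[AB] − E[A]E[B] = 4.2 − (2.9)(1.5) = -0.15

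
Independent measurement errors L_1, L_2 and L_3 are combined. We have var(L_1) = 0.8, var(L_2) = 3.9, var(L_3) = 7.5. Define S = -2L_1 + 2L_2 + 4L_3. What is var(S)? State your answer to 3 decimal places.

By independence, var(S) = (-2)²var(L_1) + (2)²var(L_2) + (4)²var(L_3)
= (-2)²·0.8 + (2)²·3.9 + (4)²·7.5 = 138.8

138.800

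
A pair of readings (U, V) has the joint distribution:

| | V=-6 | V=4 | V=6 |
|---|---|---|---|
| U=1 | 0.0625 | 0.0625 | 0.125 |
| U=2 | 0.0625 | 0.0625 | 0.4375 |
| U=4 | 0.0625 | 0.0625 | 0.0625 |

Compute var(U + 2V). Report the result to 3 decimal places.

E[U] = 2.125,  E[V] = 3.375,  E[UV] = 6.625
var(U) = 5.5 − (2.125)² = 0.984375;  var(V) = 32.25 − (3.375)² = 20.859375
Cov(U,V) = 6.625 − (2.125)(3.375) = -0.546875
var(U + 2V) = (1)²·0.984375 + (2)²·20.859375 + 2·(1)·(2)·-0.546875 = 82.234375

82.234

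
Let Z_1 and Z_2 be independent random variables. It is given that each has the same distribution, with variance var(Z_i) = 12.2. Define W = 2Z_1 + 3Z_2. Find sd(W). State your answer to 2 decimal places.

By independence, var(W) = (2)²var(Z_1) + (3)²var(Z_2)
= (2)²·12.2 + (3)²·12.2 = 158.6
sd(W) = √158.6 ≈ 12.59

12.59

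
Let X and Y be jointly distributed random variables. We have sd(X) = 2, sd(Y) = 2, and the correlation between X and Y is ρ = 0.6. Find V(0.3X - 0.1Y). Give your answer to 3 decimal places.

0.256

V(X) = (2)² = 4;  V(Y) = (2)² = 4
Cov(X,Y) = ρ·sd(X)·sd(Y) = 0.6·2·2 = 2.4
V(0.3X - 0.1Y) = (0.3)²·V(X) + (-0.1)²·V(Y) + 2·(0.3)·(-0.1)·Cov(X,Y)
= 0.09·4 + 0.01·4 + -0.06·2.4 = 0.256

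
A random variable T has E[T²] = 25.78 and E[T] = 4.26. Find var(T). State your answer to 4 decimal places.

7.6324

var(T) = 25.78 − (4.26)² = 7.6324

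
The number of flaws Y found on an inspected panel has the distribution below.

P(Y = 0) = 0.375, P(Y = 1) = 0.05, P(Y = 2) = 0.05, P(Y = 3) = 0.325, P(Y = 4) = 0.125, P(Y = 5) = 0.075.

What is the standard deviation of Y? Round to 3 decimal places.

E[Y] = (0)(0.375) + (1)(0.05) + (2)(0.05) + (3)(0.325) + (4)(0.125) + (5)(0.075) = 2
E[Y²] = (0)²(0.375) + (1)²(0.05) + (2)²(0.05) + (3)²(0.325) + (4)²(0.125) + (5)²(0.075) = 7.05
var(Y) = E[Y²] − (E[Y])² = 7.05 − (2)² = 3.05
sd(Y) = √3.05 ≈ 1.746

1.746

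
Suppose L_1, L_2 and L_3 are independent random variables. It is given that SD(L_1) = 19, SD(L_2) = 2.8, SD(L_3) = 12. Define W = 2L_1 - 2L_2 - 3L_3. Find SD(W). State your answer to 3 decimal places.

52.644

Var(L_1) = 361, Var(L_2) = 7.84, Var(L_3) = 144
By independence, Var(W) = (2)²Var(L_1) + (-2)²Var(L_2) + (-3)²Var(L_3)
= (2)²·361 + (-2)²·7.84 + (-3)²·144 = 2771.36
SD(W) = √2771.36 ≈ 52.644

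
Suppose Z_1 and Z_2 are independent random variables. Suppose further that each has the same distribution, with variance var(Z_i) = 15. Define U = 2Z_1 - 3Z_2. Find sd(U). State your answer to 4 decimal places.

13.9642

By independence, var(U) = (2)²var(Z_1) + (-3)²var(Z_2)
= (2)²·15 + (-3)²·15 = 195
sd(U) = √195 ≈ 13.9642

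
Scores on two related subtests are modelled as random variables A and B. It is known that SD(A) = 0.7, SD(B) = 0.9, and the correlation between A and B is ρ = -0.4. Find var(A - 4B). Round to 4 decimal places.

15.4660

var(A) = (0.7)² = 0.49;  var(B) = (0.9)² = 0.81
Cov(A,B) = ρ·SD(A)·SD(B) = -0.4·0.7·0.9 = -0.252
var(A - 4B) = (1)²·var(A) + (-4)²·var(B) + 2·(1)·(-4)·Cov(A,B)
= 1·0.49 + 16·0.81 + -8·-0.252 = 15.466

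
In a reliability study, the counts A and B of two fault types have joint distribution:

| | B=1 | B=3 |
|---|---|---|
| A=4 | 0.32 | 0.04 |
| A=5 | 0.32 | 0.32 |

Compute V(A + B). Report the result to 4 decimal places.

E[A] = 4.64,  E[B] = 1.72,  E[AB] = 8.16
V(A) = 21.76 − (4.64)² = 0.2304;  V(B) = 3.88 − (1.72)² = 0.9216
Cov(A,B) = 8.16 − (4.64)(1.72) = 0.1792
V(A + B) = (1)²·0.2304 + (1)²·0.9216 + 2·(1)·(1)·0.1792 = 1.5104

1.5104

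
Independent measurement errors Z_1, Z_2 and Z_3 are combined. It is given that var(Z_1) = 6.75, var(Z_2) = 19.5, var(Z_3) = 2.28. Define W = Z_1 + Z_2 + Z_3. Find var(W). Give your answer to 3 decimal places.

28.530

By independence, var(W) = (1)²var(Z_1) + (1)²var(Z_2) + (1)²var(Z_3)
= (1)²·6.75 + (1)²·19.5 + (1)²·2.28 = 28.53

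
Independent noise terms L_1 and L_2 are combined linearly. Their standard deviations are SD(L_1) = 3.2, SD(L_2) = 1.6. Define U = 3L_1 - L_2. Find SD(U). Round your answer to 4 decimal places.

9.7324

V(L_1) = 10.24, V(L_2) = 2.56
By independence, V(U) = (3)²V(L_1) + (-1)²V(L_2)
= (3)²·10.24 + (-1)²·2.56 = 94.72
SD(U) = √94.72 ≈ 9.7324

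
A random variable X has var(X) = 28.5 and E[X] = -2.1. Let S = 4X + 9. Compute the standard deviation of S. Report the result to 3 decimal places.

var(4X + 9) = (4)²·28.5 = 456
SD(S) = √456 ≈ 21.354

21.354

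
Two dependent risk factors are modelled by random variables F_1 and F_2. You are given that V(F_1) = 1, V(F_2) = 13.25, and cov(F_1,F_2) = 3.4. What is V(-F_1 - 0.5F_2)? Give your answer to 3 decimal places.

V(-F_1 - 0.5F_2) = (-1)²·V(F_1) + (-0.5)²·V(F_2) + 2·(-1)·(-0.5)·cov(F_1,F_2)
= 1·1 + 0.25·13.25 + 1·3.4 = 7.7125

7.713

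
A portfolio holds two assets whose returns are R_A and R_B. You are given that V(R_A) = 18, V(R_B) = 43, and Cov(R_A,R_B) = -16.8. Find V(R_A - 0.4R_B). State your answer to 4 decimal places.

38.3200

V(R_A - 0.4R_B) = (1)²·V(R_A) + (-0.4)²·V(R_B) + 2·(1)·(-0.4)·Cov(R_A,R_B)
= 1·18 + 0.16·43 + -0.8·-16.8 = 38.32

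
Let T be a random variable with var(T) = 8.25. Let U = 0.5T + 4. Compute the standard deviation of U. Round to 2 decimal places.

var(0.5T + 4) = (0.5)²·8.25 = 2.0625
σ(U) = √2.0625 ≈ 1.44

1.44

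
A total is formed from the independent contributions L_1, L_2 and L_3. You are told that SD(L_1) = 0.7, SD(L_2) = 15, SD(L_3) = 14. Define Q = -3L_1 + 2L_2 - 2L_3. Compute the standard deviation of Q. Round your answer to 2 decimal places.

41.09

Var(L_1) = 0.49, Var(L_2) = 225, Var(L_3) = 196
By independence, Var(Q) = (-3)²Var(L_1) + (2)²Var(L_2) + (-2)²Var(L_3)
= (-3)²·0.49 + (2)²·225 + (-2)²·196 = 1688.41
SD(Q) = √1688.41 ≈ 41.09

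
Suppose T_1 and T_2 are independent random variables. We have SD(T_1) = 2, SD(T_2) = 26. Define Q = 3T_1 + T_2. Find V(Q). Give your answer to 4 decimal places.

712.0000

V(T_1) = 4, V(T_2) = 676
By independence, V(Q) = (3)²V(T_1) + (1)²V(T_2)
= (3)²·4 + (1)²·676 = 712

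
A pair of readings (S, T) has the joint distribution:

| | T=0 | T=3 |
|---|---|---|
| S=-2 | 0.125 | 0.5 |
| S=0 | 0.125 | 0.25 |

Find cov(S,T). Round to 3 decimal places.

-0.188

E[S] = -1.25,  E[T] = 2.25
E[ST] = -3
cov(S,T) = E[ST] − E[S]E[T] = -3 − (-1.25)(2.25) = -0.1875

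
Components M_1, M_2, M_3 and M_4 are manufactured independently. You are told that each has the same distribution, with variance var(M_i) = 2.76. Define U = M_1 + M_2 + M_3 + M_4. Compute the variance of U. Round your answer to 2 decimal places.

11.04

By independence, var(U) = (1)²var(M_1) + (1)²var(M_2) + (1)²var(M_3) + (1)²var(M_4)
= (1)²·2.76 + (1)²·2.76 + (1)²·2.76 + (1)²·2.76 = 11.04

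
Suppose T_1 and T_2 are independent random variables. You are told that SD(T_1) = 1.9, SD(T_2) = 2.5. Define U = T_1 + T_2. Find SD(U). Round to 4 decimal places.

3.1401

var(T_1) = 3.61, var(T_2) = 6.25
By independence, var(U) = (1)²var(T_1) + (1)²var(T_2)
= (1)²·3.61 + (1)²·6.25 = 9.86
SD(U) = √9.86 ≈ 3.1401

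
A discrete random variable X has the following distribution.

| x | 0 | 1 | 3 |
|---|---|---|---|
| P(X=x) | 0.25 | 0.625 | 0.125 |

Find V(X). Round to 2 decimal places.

0.75

E[X] = (0)(0.25) + (1)(0.625) + (3)(0.125) = 1
E[X²] = (0)²(0.25) + (1)²(0.625) + (3)²(0.125) = 1.75
V(X) = E[X²] − (E[X])² = 1.75 − (1)² = 0.75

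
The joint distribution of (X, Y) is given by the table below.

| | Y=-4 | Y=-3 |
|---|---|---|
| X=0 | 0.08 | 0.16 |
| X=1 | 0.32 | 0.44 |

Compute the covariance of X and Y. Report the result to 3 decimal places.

E[X] = 0.76,  E[Y] = -3.4
E[XY] = -2.6
cov(X,Y) = E[XY] − E[X]E[Y] = -2.6 − (0.76)(-3.4) = -0.016

-0.016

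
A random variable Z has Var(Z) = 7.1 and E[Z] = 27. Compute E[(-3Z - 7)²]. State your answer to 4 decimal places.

E[-3Z - 7] = -3·27 − 7 = -88
Var(-3Z - 7) = (-3)²·7.1 = 63.9
E[(-3Z - 7)²] = Var((-3Z - 7)) + (E[(-3Z - 7)])² = 63.9 + (-88)² = 7807.9

7807.9000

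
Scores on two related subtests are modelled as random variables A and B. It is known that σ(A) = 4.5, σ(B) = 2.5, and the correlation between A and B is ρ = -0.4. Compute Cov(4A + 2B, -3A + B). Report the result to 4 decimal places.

V(A) = (4.5)² = 20.25;  V(B) = (2.5)² = 6.25
Cov(A,B) = ρ·σ(A)·σ(B) = -0.4·4.5·2.5 = -4.5
Cov(4A + 2B, -3A + B) = (4)(-3)V(A) + (2)(1)V(B) + [(4)(1) + (2)(-3)]Cov(A,B)
= -12·20.25 + 2·6.25 + -2·-4.5 = -221.5

-221.5000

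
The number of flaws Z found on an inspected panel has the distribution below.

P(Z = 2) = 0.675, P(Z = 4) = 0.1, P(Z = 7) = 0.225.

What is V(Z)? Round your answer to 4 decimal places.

E[Z] = (2)(0.675) + (4)(0.1) + (7)(0.225) = 3.325
E[Z²] = (2)²(0.675) + (4)²(0.1) + (7)²(0.225) = 15.325
V(Z) = E[Z²] − (E[Z])² = 15.325 − (3.325)² = 4.269375

4.2694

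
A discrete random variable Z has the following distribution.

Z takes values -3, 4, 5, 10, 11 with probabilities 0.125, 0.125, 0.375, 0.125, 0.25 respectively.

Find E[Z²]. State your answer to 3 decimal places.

E[Z²] = (-3)²(0.125) + (4)²(0.125) + (5)²(0.375) + (10)²(0.125) + (11)²(0.25) = 55.25

55.250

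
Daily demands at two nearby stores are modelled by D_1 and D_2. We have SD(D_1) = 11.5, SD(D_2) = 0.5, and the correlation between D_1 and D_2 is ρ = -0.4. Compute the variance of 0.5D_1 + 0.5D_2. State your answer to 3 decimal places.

V(D_1) = (11.5)² = 132.25;  V(D_2) = (0.5)² = 0.25
Cov(D_1,D_2) = ρ·SD(D_1)·SD(D_2) = -0.4·11.5·0.5 = -2.3
V(0.5D_1 + 0.5D_2) = (0.5)²·V(D_1) + (0.5)²·V(D_2) + 2·(0.5)·(0.5)·Cov(D_1,D_2)
= 0.25·132.25 + 0.25·0.25 + 0.5·-2.3 = 31.975

31.975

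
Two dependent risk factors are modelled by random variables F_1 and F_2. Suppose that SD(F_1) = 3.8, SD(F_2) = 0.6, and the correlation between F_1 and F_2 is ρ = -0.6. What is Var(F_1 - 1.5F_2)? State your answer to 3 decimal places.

Var(F_1) = (3.8)² = 14.44;  Var(F_2) = (0.6)² = 0.36
Cov(F_1,F_2) = ρ·SD(F_1)·SD(F_2) = -0.6·3.8·0.6 = -1.368
Var(F_1 - 1.5F_2) = (1)²·Var(F_1) + (-1.5)²·Var(F_2) + 2·(1)·(-1.5)·Cov(F_1,F_2)
= 1·14.44 + 2.25·0.36 + -3·-1.368 = 19.354

19.354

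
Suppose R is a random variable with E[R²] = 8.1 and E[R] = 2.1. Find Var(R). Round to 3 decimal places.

3.690

Var(R) = 8.1 − (2.1)² = 3.69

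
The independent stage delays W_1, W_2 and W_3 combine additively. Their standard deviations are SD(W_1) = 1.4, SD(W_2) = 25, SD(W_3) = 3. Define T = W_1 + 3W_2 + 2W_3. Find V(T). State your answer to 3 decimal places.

V(W_1) = 1.96, V(W_2) = 625, V(W_3) = 9
By independence, V(T) = (1)²V(W_1) + (3)²V(W_2) + (2)²V(W_3)
= (1)²·1.96 + (3)²·625 + (2)²·9 = 5662.96

5662.960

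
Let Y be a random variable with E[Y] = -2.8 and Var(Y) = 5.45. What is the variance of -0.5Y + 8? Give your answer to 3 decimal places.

Var(-0.5Y + 8) = (-0.5)²·Var(Y) = 0.25·5.45 = 1.3625

1.363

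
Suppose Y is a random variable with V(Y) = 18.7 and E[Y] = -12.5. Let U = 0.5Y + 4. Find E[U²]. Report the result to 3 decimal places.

E[0.5Y + 4] = 0.5·-12.5 + 4 = -2.25
V(0.5Y + 4) = (0.5)²·18.7 = 4.675
E[U²] = V(U) + (E[U])² = 4.675 + (-2.25)² = 9.7375

9.738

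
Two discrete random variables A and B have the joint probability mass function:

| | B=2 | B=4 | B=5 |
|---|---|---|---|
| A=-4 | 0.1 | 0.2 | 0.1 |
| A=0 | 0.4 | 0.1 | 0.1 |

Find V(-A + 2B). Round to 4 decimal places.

13.6000

E[A] = -1.6,  E[B] = 3.2,  E[AB] = -6
V(A) = 6.4 − (-1.6)² = 3.84;  V(B) = 11.8 − (3.2)² = 1.56
Cov(A,B) = -6 − (-1.6)(3.2) = -0.88
V(-A + 2B) = (-1)²·3.84 + (2)²·1.56 + 2·(-1)·(2)·-0.88 = 13.6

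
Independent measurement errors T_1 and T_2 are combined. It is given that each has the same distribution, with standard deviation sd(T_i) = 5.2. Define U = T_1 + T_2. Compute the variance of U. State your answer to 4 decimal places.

54.0800

V(T_i) = (5.2)² = 27.04
By independence, V(U) = (1)²V(T_1) + (1)²V(T_2)
= (1)²·27.04 + (1)²·27.04 = 54.08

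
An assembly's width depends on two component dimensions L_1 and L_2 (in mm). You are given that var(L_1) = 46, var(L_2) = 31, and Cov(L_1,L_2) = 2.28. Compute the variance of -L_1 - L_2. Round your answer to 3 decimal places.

var(-L_1 - L_2) = (-1)²·var(L_1) + (-1)²·var(L_2) + 2·(-1)·(-1)·Cov(L_1,L_2)
= 1·46 + 1·31 + 2·2.28 = 81.56

81.560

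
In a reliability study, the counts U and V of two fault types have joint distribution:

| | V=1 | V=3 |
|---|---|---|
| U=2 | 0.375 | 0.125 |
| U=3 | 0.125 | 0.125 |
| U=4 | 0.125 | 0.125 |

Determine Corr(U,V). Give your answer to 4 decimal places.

0.2335

E[U] = 2.75,  E[V] = 1.75
E[UV] = 5
Cov(U,V) = E[UV] − E[U]E[V] = 5 − (2.75)(1.75) = 0.1875
var(U) = 0.6875,  var(V) = 0.9375
ρ = 0.1875 / √(0.6875·0.9375) ≈ 0.2335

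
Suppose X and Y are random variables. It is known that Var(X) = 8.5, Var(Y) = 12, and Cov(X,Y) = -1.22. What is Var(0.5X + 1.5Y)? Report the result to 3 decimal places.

27.295

Var(0.5X + 1.5Y) = (0.5)²·Var(X) + (1.5)²·Var(Y) + 2·(0.5)·(1.5)·Cov(X,Y)
= 0.25·8.5 + 2.25·12 + 1.5·-1.22 = 27.295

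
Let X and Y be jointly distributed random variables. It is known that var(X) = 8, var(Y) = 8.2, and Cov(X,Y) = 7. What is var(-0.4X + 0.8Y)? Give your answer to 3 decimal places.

var(-0.4X + 0.8Y) = (-0.4)²·var(X) + (0.8)²·var(Y) + 2·(-0.4)·(0.8)·Cov(X,Y)
= 0.16·8 + 0.64·8.2 + -0.64·7 = 2.048

2.048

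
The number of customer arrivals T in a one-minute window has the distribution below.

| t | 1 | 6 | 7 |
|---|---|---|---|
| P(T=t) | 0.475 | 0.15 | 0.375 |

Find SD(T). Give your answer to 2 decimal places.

E[T] = (1)(0.475) + (6)(0.15) + (7)(0.375) = 4
E[T²] = (1)²(0.475) + (6)²(0.15) + (7)²(0.375) = 24.25
var(T) = E[T²] − (E[T])² = 24.25 − (4)² = 8.25
SD(T) = √8.25 ≈ 2.87

2.87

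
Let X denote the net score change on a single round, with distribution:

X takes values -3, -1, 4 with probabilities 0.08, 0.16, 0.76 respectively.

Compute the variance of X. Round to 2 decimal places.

6.07

E[X] = (-3)(0.08) + (-1)(0.16) + (4)(0.76) = 2.64
E[X²] = (-3)²(0.08) + (-1)²(0.16) + (4)²(0.76) = 13.04
V(X) = E[X²] − (E[X])² = 13.04 − (2.64)² = 6.0704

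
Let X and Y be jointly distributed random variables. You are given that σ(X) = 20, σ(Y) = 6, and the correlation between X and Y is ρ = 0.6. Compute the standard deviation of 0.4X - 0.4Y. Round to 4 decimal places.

6.8352

var(X) = (20)² = 400;  var(Y) = (6)² = 36
cov(X,Y) = ρ·σ(X)·σ(Y) = 0.6·20·6 = 72
var(0.4X - 0.4Y) = (0.4)²·var(X) + (-0.4)²·var(Y) + 2·(0.4)·(-0.4)·cov(X,Y)
= 0.16·400 + 0.16·36 + -0.32·72 = 46.72
σ(0.4X - 0.4Y) = √46.72 ≈ 6.8352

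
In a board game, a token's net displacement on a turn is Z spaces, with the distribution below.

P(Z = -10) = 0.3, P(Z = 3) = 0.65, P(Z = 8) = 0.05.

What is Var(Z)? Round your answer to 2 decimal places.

38.63

E[Z] = (-10)(0.3) + (3)(0.65) + (8)(0.05) = -0.65
E[Z²] = (-10)²(0.3) + (3)²(0.65) + (8)²(0.05) = 39.05
Var(Z) = E[Z²] − (E[Z])² = 39.05 − (-0.65)² = 38.6275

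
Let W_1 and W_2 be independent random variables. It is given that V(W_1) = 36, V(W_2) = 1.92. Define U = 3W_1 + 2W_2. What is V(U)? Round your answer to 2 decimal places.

331.68

By independence, V(U) = (3)²V(W_1) + (2)²V(W_2)
= (3)²·36 + (2)²·1.92 = 331.68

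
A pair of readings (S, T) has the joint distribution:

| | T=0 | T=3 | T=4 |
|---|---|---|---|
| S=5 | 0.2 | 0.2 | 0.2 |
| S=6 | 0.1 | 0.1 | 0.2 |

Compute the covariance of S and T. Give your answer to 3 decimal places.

0.100

E[S] = 5.4,  E[T] = 2.5
E[ST] = 13.6
Cov(S,T) = E[ST] − E[S]E[T] = 13.6 − (5.4)(2.5) = 0.1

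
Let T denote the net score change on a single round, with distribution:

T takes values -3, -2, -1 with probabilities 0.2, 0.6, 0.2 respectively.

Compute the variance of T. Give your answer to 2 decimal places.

E[T] = (-3)(0.2) + (-2)(0.6) + (-1)(0.2) = -2
E[T²] = (-3)²(0.2) + (-2)²(0.6) + (-1)²(0.2) = 4.4
V(T) = E[T²] − (E[T])² = 4.4 − (-2)² = 0.4

0.40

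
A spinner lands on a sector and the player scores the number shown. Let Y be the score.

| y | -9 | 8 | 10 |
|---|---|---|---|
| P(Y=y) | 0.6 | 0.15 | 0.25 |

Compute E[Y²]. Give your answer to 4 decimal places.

E[Y²] = (-9)²(0.6) + (8)²(0.15) + (10)²(0.25) = 83.2

83.2000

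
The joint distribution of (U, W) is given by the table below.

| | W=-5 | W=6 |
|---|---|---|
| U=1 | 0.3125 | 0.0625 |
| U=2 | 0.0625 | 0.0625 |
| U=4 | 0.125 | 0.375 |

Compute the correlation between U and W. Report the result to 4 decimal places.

E[U] = 2.625,  E[W] = 0.5
E[UW] = 5.4375
Cov(U,W) = E[UW] − E[U]E[W] = 5.4375 − (2.625)(0.5) = 4.125
Var(U) = 1.984375,  Var(W) = 30.25
ρ = 4.125 / √(1.984375·30.25) ≈ 0.5324

0.5324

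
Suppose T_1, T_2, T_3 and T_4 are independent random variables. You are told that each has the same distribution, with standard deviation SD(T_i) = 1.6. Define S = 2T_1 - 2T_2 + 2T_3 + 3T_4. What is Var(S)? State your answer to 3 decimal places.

Var(T_i) = (1.6)² = 2.56
By independence, Var(S) = (2)²Var(T_1) + (-2)²Var(T_2) + (2)²Var(T_3) + (3)²Var(T_4)
= (2)²·2.56 + (-2)²·2.56 + (2)²·2.56 + (3)²·2.56 = 53.76

53.760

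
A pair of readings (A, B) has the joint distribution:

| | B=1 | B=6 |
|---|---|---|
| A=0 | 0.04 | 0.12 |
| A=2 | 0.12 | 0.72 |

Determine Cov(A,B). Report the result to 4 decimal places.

E[A] = 1.68,  E[B] = 5.2
E[AB] = 8.88
Cov(A,B) = E[AB] − E[A]E[B] = 8.88 − (1.68)(5.2) = 0.144

0.1440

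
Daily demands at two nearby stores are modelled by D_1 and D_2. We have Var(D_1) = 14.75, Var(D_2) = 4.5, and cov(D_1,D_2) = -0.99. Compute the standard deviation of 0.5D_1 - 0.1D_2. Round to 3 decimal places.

1.957

Var(0.5D_1 - 0.1D_2) = (0.5)²·Var(D_1) + (-0.1)²·Var(D_2) + 2·(0.5)·(-0.1)·cov(D_1,D_2)
= 0.25·14.75 + 0.01·4.5 + -0.1·-0.99 = 3.8315
sd(0.5D_1 - 0.1D_2) = √3.8315 ≈ 1.957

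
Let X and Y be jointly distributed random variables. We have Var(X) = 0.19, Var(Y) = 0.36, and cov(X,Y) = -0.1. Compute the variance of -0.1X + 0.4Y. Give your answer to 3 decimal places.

0.068

Var(-0.1X + 0.4Y) = (-0.1)²·Var(X) + (0.4)²·Var(Y) + 2·(-0.1)·(0.4)·cov(X,Y)
= 0.01·0.19 + 0.16·0.36 + -0.08·-0.1 = 0.0675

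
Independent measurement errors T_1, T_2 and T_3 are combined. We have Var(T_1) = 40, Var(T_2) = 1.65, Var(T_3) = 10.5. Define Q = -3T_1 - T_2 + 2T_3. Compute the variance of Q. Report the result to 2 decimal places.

By independence, Var(Q) = (-3)²Var(T_1) + (-1)²Var(T_2) + (2)²Var(T_3)
= (-3)²·40 + (-1)²·1.65 + (2)²·10.5 = 403.65

403.65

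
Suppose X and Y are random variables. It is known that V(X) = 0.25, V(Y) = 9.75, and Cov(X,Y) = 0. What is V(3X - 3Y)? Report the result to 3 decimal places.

90.000

V(3X - 3Y) = (3)²·V(X) + (-3)²·V(Y) + 2·(3)·(-3)·Cov(X,Y)
= 9·0.25 + 9·9.75 + -18·0 = 90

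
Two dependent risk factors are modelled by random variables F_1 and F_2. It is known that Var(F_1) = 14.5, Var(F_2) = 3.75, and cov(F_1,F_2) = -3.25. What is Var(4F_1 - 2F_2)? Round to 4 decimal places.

Var(4F_1 - 2F_2) = (4)²·Var(F_1) + (-2)²·Var(F_2) + 2·(4)·(-2)·cov(F_1,F_2)
= 16·14.5 + 4·3.75 + -16·-3.25 = 299

299.0000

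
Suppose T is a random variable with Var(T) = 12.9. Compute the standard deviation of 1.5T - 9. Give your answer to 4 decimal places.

5.3875

Var(1.5T - 9) = (1.5)²·12.9 = 29.025
SD(1.5T - 9) = √29.025 ≈ 5.3875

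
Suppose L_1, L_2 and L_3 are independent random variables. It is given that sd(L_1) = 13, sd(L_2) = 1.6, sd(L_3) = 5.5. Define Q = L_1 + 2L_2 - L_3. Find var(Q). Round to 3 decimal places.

209.490

var(L_1) = 169, var(L_2) = 2.56, var(L_3) = 30.25
By independence, var(Q) = (1)²var(L_1) + (2)²var(L_2) + (-1)²var(L_3)
= (1)²·169 + (2)²·2.56 + (-1)²·30.25 = 209.49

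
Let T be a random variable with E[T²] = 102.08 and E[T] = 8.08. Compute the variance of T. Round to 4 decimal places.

Var(T) = 102.08 − (8.08)² = 36.7936

36.7936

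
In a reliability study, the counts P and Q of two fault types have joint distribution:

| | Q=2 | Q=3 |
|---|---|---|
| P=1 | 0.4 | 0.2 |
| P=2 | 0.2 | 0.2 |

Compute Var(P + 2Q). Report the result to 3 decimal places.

1.360

E[P] = 1.4,  E[Q] = 2.4,  E[PQ] = 3.4
Var(P) = 2.2 − (1.4)² = 0.24;  Var(Q) = 6 − (2.4)² = 0.24
cov(P,Q) = 3.4 − (1.4)(2.4) = 0.04
Var(P + 2Q) = (1)²·0.24 + (2)²·0.24 + 2·(1)·(2)·0.04 = 1.36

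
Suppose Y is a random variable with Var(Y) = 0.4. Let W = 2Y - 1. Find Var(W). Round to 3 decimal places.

1.600

Var(2Y - 1) = (2)²·Var(Y) = 4·0.4 = 1.6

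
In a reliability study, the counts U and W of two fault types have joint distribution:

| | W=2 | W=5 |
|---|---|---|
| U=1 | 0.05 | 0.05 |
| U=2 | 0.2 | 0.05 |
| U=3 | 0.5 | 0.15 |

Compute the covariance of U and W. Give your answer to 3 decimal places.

E[U] = 2.55,  E[W] = 2.75
E[UW] = 6.9
cov(U,W) = E[UW] − E[U]E[W] = 6.9 − (2.55)(2.75) = -0.1125

-0.113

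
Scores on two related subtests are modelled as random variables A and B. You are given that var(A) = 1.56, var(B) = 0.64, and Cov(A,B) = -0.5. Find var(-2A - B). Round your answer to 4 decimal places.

var(-2A - B) = (-2)²·var(A) + (-1)²·var(B) + 2·(-2)·(-1)·Cov(A,B)
= 4·1.56 + 1·0.64 + 4·-0.5 = 4.88

4.8800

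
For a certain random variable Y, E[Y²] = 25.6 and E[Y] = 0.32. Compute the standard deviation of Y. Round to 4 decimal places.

Var(Y) = 25.6 − (0.32)² = 25.4976
SD(Y) = √25.4976 ≈ 5.0495

5.0495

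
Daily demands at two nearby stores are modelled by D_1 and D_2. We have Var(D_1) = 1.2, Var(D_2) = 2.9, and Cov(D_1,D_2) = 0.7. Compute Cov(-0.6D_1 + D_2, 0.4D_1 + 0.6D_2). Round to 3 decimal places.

Cov(-0.6D_1 + D_2, 0.4D_1 + 0.6D_2) = (-0.6)(0.4)Var(D_1) + (1)(0.6)Var(D_2) + [(-0.6)(0.6) + (1)(0.4)]Cov(D_1,D_2)
= -0.24·1.2 + 0.6·2.9 + 0.04·0.7 = 1.48

1.480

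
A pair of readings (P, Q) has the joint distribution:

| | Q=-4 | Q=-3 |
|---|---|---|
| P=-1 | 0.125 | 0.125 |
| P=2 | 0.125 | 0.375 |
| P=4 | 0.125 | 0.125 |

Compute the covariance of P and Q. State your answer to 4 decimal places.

0.0313

E[P] = 1.75,  E[Q] = -3.375
E[PQ] = -5.875
Cov(P,Q) = E[PQ] − E[P]E[Q] = -5.875 − (1.75)(-3.375) = 0.03125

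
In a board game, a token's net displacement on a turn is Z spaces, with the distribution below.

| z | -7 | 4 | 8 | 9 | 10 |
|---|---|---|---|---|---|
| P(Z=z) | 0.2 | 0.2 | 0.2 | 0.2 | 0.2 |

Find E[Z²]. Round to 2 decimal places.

62.00

E[Z²] = (-7)²(0.2) + (4)²(0.2) + (8)²(0.2) + (9)²(0.2) + (10)²(0.2) = 62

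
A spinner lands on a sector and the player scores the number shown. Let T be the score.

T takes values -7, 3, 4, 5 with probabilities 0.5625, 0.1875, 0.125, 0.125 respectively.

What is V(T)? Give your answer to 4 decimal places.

29.3125

E[T] = (-7)(0.5625) + (3)(0.1875) + (4)(0.125) + (5)(0.125) = -2.25
E[T²] = (-7)²(0.5625) + (3)²(0.1875) + (4)²(0.125) + (5)²(0.125) = 34.375
V(T) = E[T²] − (E[T])² = 34.375 − (-2.25)² = 29.3125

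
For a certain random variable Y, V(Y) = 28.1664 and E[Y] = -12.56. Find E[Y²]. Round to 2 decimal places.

E[Y²] = V(Y) + (E[Y])² = 28.1664 + (-12.56)² = 185.92

185.92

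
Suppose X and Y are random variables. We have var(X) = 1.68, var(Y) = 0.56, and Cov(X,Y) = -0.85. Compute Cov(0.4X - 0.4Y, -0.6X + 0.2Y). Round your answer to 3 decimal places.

-0.720

Cov(0.4X - 0.4Y, -0.6X + 0.2Y) = (0.4)(-0.6)var(X) + (-0.4)(0.2)var(Y) + [(0.4)(0.2) + (-0.4)(-0.6)]Cov(X,Y)
= -0.24·1.68 + -0.08·0.56 + 0.32·-0.85 = -0.72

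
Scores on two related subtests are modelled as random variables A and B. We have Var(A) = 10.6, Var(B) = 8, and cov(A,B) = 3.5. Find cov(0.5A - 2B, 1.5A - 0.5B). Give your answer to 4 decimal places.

4.5750

cov(0.5A - 2B, 1.5A - 0.5B) = (0.5)(1.5)Var(A) + (-2)(-0.5)Var(B) + [(0.5)(-0.5) + (-2)(1.5)]cov(A,B)
= 0.75·10.6 + 1·8 + -3.25·3.5 = 4.575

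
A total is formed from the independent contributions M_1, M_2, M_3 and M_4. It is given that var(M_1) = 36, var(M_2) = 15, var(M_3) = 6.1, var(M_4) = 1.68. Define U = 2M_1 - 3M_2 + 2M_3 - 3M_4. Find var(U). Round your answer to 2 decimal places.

By independence, var(U) = (2)²var(M_1) + (-3)²var(M_2) + (2)²var(M_3) + (-3)²var(M_4)
= (2)²·36 + (-3)²·15 + (2)²·6.1 + (-3)²·1.68 = 318.52

318.52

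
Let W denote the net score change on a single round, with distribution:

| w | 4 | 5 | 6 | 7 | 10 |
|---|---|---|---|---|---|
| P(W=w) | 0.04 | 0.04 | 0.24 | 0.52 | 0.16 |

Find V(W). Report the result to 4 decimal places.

E[W] = (4)(0.04) + (5)(0.04) + (6)(0.24) + (7)(0.52) + (10)(0.16) = 7.04
E[W²] = (4)²(0.04) + (5)²(0.04) + (6)²(0.24) + (7)²(0.52) + (10)²(0.16) = 51.76
V(W) = E[W²] − (E[W])² = 51.76 − (7.04)² = 2.1984

2.1984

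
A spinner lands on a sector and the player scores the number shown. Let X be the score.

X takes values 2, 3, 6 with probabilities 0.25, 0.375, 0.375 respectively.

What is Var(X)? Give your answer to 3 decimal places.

E[X] = (2)(0.25) + (3)(0.375) + (6)(0.375) = 3.875
E[X²] = (2)²(0.25) + (3)²(0.375) + (6)²(0.375) = 17.875
Var(X) = E[X²] − (E[X])² = 17.875 − (3.875)² = 2.859375

2.859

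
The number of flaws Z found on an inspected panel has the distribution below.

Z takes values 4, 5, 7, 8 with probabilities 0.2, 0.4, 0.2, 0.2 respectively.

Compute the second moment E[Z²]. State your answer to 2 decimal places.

E[Z²] = (4)²(0.2) + (5)²(0.4) + (7)²(0.2) + (8)²(0.2) = 35.8

35.80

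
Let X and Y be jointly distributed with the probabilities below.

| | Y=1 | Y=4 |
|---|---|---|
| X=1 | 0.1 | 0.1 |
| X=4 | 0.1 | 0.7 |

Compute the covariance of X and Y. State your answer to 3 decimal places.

0.540

E[X] = 3.4,  E[Y] = 3.4
E[XY] = 12.1
Cov(X,Y) = E[XY] − E[X]E[Y] = 12.1 − (3.4)(3.4) = 0.54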